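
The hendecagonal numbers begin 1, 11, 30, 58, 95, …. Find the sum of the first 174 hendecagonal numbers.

Σ i(9i−7)/2 = (9Σi² − 7Σi) / 2 over i = 1..174.
Σi = 15225 and Σi² = 1771175.
(9·1771175 − 7·15225) / 2 = 15834000/2 = 7917000.

7917000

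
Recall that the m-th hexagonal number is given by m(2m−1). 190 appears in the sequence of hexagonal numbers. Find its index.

Set n(2n−1) = 190, giving 2n² − n − 190 = 0.
The discriminant is 1 + 8·190 = 1521, and √1521 = 39.
So n = (1 + 39) / 4 = 40/4 = 10.

10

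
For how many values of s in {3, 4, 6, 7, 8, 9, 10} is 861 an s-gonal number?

2

s = 3: P(3, 41) = 861. ✓
s = 4: P(4, 29) = 841 and P(4, 30) = 900; 861 is not s-gonal.
s = 6: P(6, 21) = 861. ✓
s = 7: P(7, 18) = 783 and P(7, 19) = 874; 861 is not s-gonal.
s = 8: P(8, 17) = 833 and P(8, 18) = 936; 861 is not s-gonal.
s = 9: P(9, 16) = 856 and P(9, 17) = 969; 861 is not s-gonal.
s = 10: P(10, 15) = 855 and P(10, 16) = 976; 861 is not s-gonal.
Hits: s ∈ {3, 6} → 2.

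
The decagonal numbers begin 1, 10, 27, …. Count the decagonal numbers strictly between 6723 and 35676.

The n-th decagonal number is n(4n−3).
Smallest index with value > 6723: n = 42 (giving 6930).
Largest index with value < 35676: n = 94 (giving 35062).
Indices 42 through 94: 53 terms.

53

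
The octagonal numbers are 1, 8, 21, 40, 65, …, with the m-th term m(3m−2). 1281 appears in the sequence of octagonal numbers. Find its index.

21

Set n(3n−2) = 1281, giving 3n² − 2n − 1281 = 0.
The discriminant is 4 + 12·1281 = 15376, and √15376 = 124.
So n = (2 + 124) / 6 = 126/6 = 21.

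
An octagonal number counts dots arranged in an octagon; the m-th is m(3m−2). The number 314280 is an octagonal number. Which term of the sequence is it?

324

Set n(3n−2) = 314280, giving 3n² − 2n − 314280 = 0.
So n = (2 + 1942) / 6 = 1944/6 = 324.
Check: 324·(3·324 − 2) = 314280. ✓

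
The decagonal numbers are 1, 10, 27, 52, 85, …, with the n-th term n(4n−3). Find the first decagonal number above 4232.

4257

Solve n(4n−3) > 4232 for integer n.
The largest n with value ≤ 4232 is 32 (since 4000 ≤ 4232 < 4257), so the first above is n = 33, value 4257.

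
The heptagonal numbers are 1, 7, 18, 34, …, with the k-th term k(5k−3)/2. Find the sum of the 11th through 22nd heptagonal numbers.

8228

Σ i(5i−3)/2 = (5Σi² − 3Σi) / 2 over i = 11..22.
Σi = 253 − 55 = 198 and Σi² = 3795 − 385 = 3410.
(5·3410 − 3·198) / 2 = 16456/2 = 8228.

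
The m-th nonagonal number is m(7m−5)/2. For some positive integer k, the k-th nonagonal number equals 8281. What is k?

Set n(7n−5)/2 = 8281, giving 7n² − 5n − 16562 = 0.
The discriminant is 25 + 56·8281 = 463761, and √463761 = 681.
So n = (5 + 681) / 14 = 686/14 = 49.

49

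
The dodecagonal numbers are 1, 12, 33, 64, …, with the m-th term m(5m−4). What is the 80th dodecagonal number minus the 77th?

80·(5·80 − 4) = 31680 and 77·(5·77 − 4) = 29337.
Difference: 31680 − 29337 = 2343.

2343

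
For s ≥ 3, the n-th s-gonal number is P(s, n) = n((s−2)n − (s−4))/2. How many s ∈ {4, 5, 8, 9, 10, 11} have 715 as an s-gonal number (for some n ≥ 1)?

2

s = 4: P(4, 26) = 676 and P(4, 27) = 729; 715 is not s-gonal.
s = 5: P(5, 22) = 715. ✓
s = 8: P(8, 15) = 645 and P(8, 16) = 736; 715 is not s-gonal.
s = 9: P(9, 14) = 651 and P(9, 15) = 750; 715 is not s-gonal.
s = 10: P(10, 13) = 637 and P(10, 14) = 742; 715 is not s-gonal.
s = 11: P(11, 13) = 715. ✓
Hits: s ∈ {5, 11} → 2.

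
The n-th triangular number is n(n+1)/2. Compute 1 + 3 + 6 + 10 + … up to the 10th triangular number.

220

Σ i(i+1)/2 = (Σi² + Σi) / 2 over i = 1..10.
Σi = 55 and Σi² = 385.
(1·385 + 1·55) / 2 = 440/2 = 220.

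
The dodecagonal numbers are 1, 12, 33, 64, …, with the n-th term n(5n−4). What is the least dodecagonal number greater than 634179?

Solve n(5n−4) > 634179 for integer n.
The largest n with value ≤ 634179 is 356 (since 632256 ≤ 634179 < 635817), so the first above is n = 357, value 635817.

635817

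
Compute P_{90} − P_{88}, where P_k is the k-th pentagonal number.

90·(3·90 − 1)/2 = 12105 and 88·(3·88 − 1)/2 = 11572.
Difference: 12105 − 11572 = 533.

533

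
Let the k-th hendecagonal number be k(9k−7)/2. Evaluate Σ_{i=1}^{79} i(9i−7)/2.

742600

Σ i(9i−7)/2 = (9Σi² − 7Σi) / 2 over i = 1..79.
Σi = 3160 and Σi² = 167480.
(9·167480 − 7·3160) / 2 = 1485200/2 = 742600.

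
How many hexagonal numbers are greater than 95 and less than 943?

14

The n-th hexagonal number is n(2n−1).
Smallest index with value > 95: n = 8 (giving 120).
Largest index with value < 943: n = 21 (giving 861).
Indices 8 through 21: 14 terms.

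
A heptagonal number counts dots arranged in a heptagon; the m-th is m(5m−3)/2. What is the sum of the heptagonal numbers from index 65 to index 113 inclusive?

Σ i(5i−3)/2 = (5Σi² − 3Σi) / 2 over i = 65..113.
Σi = 6441 − 2080 = 4361 and Σi² = 487369 − 89440 = 397929.
(5·397929 − 3·4361) / 2 = 1976562/2 = 988281.

988281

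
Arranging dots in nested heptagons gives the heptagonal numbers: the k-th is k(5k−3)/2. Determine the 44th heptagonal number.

The 44th heptagonal number is n(5n−3)/2 with n = 44.
44·(5·44 − 3)/2 = 44·217/2 = 4774.

4774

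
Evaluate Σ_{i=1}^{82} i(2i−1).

370927

Σ i(2i−1) = 2Σi² − Σi over i = 1..82.
Σi = 3403 and Σi² = 187165.
2·187165 − 1·3403 = 370927.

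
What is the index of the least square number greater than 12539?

112

Solve n² > 12539 for integer n.
The largest n with value ≤ 12539 is 111 (since 12321 ≤ 12539 < 12544), so the first above is n = 112, value 12544.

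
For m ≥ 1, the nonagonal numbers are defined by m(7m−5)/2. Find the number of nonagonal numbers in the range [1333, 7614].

The n-th nonagonal number is n(7n−5)/2.
Smallest index with value ≥ 1333: n = 20 (giving 1350).
Largest index with value ≤ 7614: n = 47 (giving 7614).
Indices 20 through 47: 28 terms.

28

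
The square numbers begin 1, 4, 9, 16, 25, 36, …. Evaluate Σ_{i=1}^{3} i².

14

Σ_{i=1}^{3} i² = 3·4·7/6 = 14.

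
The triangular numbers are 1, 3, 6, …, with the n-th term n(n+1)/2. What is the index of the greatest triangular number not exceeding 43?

Solve n(n+1)/2 ≤ 43 for integer n.
n = 8 gives 36 ≤ 43, while n = 9 gives 45 > 43; so the answer is index 8.

8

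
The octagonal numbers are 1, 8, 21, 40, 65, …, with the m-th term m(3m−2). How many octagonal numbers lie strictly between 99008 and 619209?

The n-th octagonal number is n(3n−2).
Smallest index with value > 99008: n = 183 (giving 100101).
Largest index with value < 619209: n = 454 (giving 617440).
Indices 183 through 454: 272 terms.

272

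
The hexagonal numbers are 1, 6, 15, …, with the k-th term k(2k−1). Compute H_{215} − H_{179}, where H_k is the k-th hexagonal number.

215·(2·215 − 1) = 92235 and 179·(2·179 − 1) = 63903.
Difference: 92235 − 63903 = 28332.

28332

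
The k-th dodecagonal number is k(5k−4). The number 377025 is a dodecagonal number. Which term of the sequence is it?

275

Set n(5n−4) = 377025, giving 5n² − 4n − 377025 = 0.
The discriminant is 16 + 20·377025 = 7540516, and √7540516 = 2746.
So n = (4 + 2746) / 10 = 2750/10 = 275.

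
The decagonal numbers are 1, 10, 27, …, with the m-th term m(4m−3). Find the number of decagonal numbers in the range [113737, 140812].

The n-th decagonal number is n(4n−3).
Smallest index with value ≥ 113737: n = 169 (giving 113737).
Largest index with value ≤ 140812: n = 188 (giving 140812).
Indices 169 through 188: 20 terms.

20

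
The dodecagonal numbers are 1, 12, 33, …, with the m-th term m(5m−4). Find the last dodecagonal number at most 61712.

Solve n(5n−4) ≤ 61712 for integer n.
n = 111 gives 61161 ≤ 61712, while n = 112 gives 62272 > 61712; so the answer is 61161.

61161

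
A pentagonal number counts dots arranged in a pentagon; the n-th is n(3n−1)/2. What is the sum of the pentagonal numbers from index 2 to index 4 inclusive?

39

Σ i(3i−1)/2 = (3Σi² − Σi) / 2 over i = 2..4.
Σi = 10 − 1 = 9 and Σi² = 30 − 1 = 29.
(3·29 − 1·9) / 2 = 78/2 = 39.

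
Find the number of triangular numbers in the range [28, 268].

The n-th triangular number is n(n+1)/2.
Smallest index with value ≥ 28: n = 7 (giving 28).
Largest index with value ≤ 268: n = 22 (giving 253).
Indices 7 through 22: 16 terms.

16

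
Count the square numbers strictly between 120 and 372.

9

The n-th square number is n².
Smallest index with value > 120: n = 11 (giving 121).
Largest index with value < 372: n = 19 (giving 361).
Indices 11 through 19: 9 terms.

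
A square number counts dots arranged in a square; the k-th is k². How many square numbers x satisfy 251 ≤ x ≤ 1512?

The n-th square number is n².
Smallest index with value ≥ 251: n = 16 (giving 256).
Largest index with value ≤ 1512: n = 38 (giving 1444).
Indices 16 through 38: 23 terms.

23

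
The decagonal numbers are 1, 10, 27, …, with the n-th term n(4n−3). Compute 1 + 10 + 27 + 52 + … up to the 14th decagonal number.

3745

Σ i(4i−3) = 4Σi² − 3Σi over i = 1..14.
Σi = 105 and Σi² = 1015.
4·1015 − 3·105 = 3745.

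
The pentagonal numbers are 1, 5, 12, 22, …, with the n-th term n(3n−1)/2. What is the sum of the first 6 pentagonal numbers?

Σ i(3i−1)/2 = (3Σi² − Σi) / 2 over i = 1..6.
Σi = 21 and Σi² = 91.
(3·91 − 1·21) / 2 = 252/2 = 126.

126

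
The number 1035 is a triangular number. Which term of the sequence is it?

Set n(n+1)/2 = 1035, giving n² + n − 2070 = 0.
The discriminant is 1 + 8·1035 = 8281, and √8281 = 91.
So n = (-1 + 91) / 2 = 90/2 = 45.

45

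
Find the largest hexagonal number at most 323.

276

Solve n(2n−1) ≤ 323 for integer n.
n = 12 gives 276 ≤ 323, while n = 13 gives 325 > 323; so the answer is 276.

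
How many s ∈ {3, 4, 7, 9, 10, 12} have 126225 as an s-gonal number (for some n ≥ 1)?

1

s = 3: P(3, 501) = 125751 and P(3, 502) = 126253; 126225 is not s-gonal.
s = 4: P(4, 355) = 126025 and P(4, 356) = 126736; 126225 is not s-gonal.
s = 7: P(7, 225) = 126225. ✓
s = 9: P(9, 190) = 125875 and P(9, 191) = 127206; 126225 is not s-gonal.
s = 10: P(10, 178) = 126202 and P(10, 179) = 127627; 126225 is not s-gonal.
s = 12: P(12, 159) = 125769 and P(12, 160) = 127360; 126225 is not s-gonal.
Hits: s ∈ {7} → 1.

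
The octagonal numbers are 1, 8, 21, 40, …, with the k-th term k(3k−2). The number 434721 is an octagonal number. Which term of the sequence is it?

381

Set n(3n−2) = 434721, giving 3n² − 2n − 434721 = 0.
The discriminant is 4 + 12·434721 = 5216656, and √5216656 = 2284.
So n = (2 + 2284) / 6 = 2286/6 = 381.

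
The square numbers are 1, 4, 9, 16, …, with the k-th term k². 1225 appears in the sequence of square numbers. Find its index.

35

We need n² = 1225, so n = √1225 = 35.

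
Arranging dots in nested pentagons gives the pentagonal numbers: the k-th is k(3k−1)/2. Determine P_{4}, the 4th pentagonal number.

The 4th pentagonal number is n(3n−1)/2 with n = 4.
4·(3·4 − 1)/2 = 4·11/2 = 22.

22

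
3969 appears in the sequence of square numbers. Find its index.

We need n² = 3969, so n = √3969 = 63.

63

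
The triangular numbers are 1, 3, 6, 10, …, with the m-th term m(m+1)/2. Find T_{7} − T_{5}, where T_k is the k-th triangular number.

7·8/2 = 28 and 5·6/2 = 15.
Difference: 28 − 15 = 13.

13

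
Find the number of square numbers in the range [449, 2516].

29

The n-th square number is n².
Smallest index with value ≥ 449: n = 22 (giving 484).
Largest index with value ≤ 2516: n = 50 (giving 2500).
Indices 22 through 50: 29 terms.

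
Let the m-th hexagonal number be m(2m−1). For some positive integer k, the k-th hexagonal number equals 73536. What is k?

192

Set n(2n−1) = 73536, giving 2n² − n − 73536 = 0.
So n = (1 + 767) / 4 = 768/4 = 192.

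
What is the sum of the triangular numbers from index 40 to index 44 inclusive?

4520

Σ i(i+1)/2 = (Σi² + Σi) / 2 over i = 40..44.
Σi = 990 − 780 = 210 and Σi² = 29370 − 20540 = 8830.
(1·8830 + 1·210) / 2 = 9040/2 = 4520.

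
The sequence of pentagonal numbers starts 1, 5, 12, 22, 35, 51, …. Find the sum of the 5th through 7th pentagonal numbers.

156

Σ i(3i−1)/2 = (3Σi² − Σi) / 2 over i = 5..7.
Σi = 28 − 10 = 18 and Σi² = 140 − 30 = 110.
(3·110 − 1·18) / 2 = 312/2 = 156.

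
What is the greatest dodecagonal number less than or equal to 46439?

45696

Solve n(5n−4) ≤ 46439 for integer n.
n = 96 gives 45696 ≤ 46439, while n = 97 gives 46657 > 46439; so the answer is 45696.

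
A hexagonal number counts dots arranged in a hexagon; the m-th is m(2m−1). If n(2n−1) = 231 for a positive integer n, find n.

Set n(2n−1) = 231, giving 2n² − n − 231 = 0.
The discriminant is 1 + 8·231 = 1849, and √1849 = 43.
So n = (1 + 43) / 4 = 44/4 = 11.
Check: 11·(2·11 − 1) = 231. ✓

11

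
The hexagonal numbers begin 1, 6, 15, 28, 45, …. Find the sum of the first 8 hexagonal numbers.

372

Σ i(2i−1) = 2Σi² − Σi over i = 1..8.
Σi = 36 and Σi² = 204.
2·204 − 1·36 = 372.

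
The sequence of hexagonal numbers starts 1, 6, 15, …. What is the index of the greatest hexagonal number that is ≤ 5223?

51

Solve n(2n−1) ≤ 5223 for integer n.
n = 51 gives 5151 ≤ 5223, while n = 52 gives 5356 > 5223; so the answer is index 51.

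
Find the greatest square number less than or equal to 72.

Solve n² ≤ 72 for integer n.
n = 8 gives 64 ≤ 72, while n = 9 gives 81 > 72; so the answer is 64.

64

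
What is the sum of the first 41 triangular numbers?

12341

Σ i(i+1)/2 = (Σi² + Σi) / 2 over i = 1..41.
Σi = 861 and Σi² = 23821.
(1·23821 + 1·861) / 2 = 24682/2 = 12341.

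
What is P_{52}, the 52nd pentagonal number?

The 52nd pentagonal number is n(3n−1)/2 with n = 52.
52·(3·52 − 1)/2 = 52·155/2 = 4030.

4030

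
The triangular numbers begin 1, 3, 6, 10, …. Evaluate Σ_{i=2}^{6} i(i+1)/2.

Σ i(i+1)/2 = (Σi² + Σi) / 2 over i = 2..6.
Σi = 21 − 1 = 20 and Σi² = 91 − 1 = 90.
(1·90 + 1·20) / 2 = 110/2 = 55.

55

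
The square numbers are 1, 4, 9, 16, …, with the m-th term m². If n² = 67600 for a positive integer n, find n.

260

We need n² = 67600, so n = √67600 = 260.
Check: 260² = 67600. ✓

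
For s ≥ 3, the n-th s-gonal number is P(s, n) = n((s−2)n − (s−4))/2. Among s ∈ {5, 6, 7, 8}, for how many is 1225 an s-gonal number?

s = 5: P(5, 28) = 1162 and P(5, 29) = 1247; 1225 is not s-gonal.
s = 6: P(6, 25) = 1225. ✓
s = 7: P(7, 22) = 1177 and P(7, 23) = 1288; 1225 is not s-gonal.
s = 8: P(8, 20) = 1160 and P(8, 21) = 1281; 1225 is not s-gonal.
Hits: s ∈ {6} → 1.

1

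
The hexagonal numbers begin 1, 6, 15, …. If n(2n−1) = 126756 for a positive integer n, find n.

Set n(2n−1) = 126756, giving 2n² − n − 126756 = 0.
The discriminant is 1 + 8·126756 = 1014049, and √1014049 = 1007.
So n = (1 + 1007) / 4 = 1008/4 = 252.

252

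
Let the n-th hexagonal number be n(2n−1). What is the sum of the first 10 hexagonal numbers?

715

Σ i(2i−1) = 2Σi² − Σi over i = 1..10.
Σi = 55 and Σi² = 385.
2·385 − 1·55 = 715.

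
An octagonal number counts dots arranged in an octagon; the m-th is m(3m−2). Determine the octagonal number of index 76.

17176

76·(3·76 − 2) = 76·226 = 17176.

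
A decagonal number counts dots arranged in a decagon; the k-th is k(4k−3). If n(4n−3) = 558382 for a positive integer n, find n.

Set n(4n−3) = 558382, giving 4n² − 3n − 558382 = 0.
The discriminant is 9 + 16·558382 = 8934121, and √8934121 = 2989.
So n = (3 + 2989) / 8 = 2992/8 = 374.

374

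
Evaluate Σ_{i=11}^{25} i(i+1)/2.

2705

Σ i(i+1)/2 = (Σi² + Σi) / 2 over i = 11..25.
Σi = 325 − 55 = 270 and Σi² = 5525 − 385 = 5140.
(1·5140 + 1·270) / 2 = 5410/2 = 2705.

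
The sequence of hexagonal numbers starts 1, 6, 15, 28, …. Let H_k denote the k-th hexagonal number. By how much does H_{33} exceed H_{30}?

33·(2·33 − 1) = 2145 and 30·(2·30 − 1) = 1770.
Difference: 2145 − 1770 = 375.

375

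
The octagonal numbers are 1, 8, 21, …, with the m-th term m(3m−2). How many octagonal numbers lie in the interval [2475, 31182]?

73

The n-th octagonal number is n(3n−2).
Smallest index with value ≥ 2475: n = 30 (giving 2640).
Largest index with value ≤ 31182: n = 102 (giving 31008).
Indices 30 through 102: 73 terms.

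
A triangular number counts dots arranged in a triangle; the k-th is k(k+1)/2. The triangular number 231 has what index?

Set n(n+1)/2 = 231, giving n² + n − 462 = 0.
The discriminant is 1 + 8·231 = 1849, and √1849 = 43.
So n = (-1 + 43) / 2 = 42/2 = 21.

21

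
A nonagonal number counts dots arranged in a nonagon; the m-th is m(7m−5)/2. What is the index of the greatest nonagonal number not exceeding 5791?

41

Solve n(7n−5)/2 ≤ 5791 for integer n.
n = 41 gives 5781 ≤ 5791, while n = 42 gives 6069 > 5791; so the answer is index 41.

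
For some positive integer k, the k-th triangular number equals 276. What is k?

23

Set n(n+1)/2 = 276, giving n² + n − 552 = 0.
So n = (-1 + 47) / 2 = 46/2 = 23.
Check: 23·24/2 = 276. ✓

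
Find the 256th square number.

65536

The 256th square number is n² with n = 256.
256² = 65536.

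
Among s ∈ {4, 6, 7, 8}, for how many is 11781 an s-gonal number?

s = 4: P(4, 108) = 11664 and P(4, 109) = 11881; 11781 is not s-gonal.
s = 6: P(6, 77) = 11781. ✓
s = 7: P(7, 68) = 11458 and P(7, 69) = 11799; 11781 is not s-gonal.
s = 8: P(8, 63) = 11781. ✓
Hits: s ∈ {6, 8} → 2.

2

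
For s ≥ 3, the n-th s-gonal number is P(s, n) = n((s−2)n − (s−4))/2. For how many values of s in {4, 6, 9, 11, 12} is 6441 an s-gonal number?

1

s = 4: P(4, 80) = 6400 and P(4, 81) = 6561; 6441 is not s-gonal.
s = 6: P(6, 57) = 6441. ✓
s = 9: P(9, 43) = 6364 and P(9, 44) = 6666; 6441 is not s-gonal.
s = 11: P(11, 38) = 6365 and P(11, 39) = 6708; 6441 is not s-gonal.
s = 12: P(12, 36) = 6336 and P(12, 37) = 6697; 6441 is not s-gonal.
Hits: s ∈ {6} → 1.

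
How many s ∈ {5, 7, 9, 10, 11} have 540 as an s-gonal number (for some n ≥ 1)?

2

s = 5: P(5, 19) = 532 and P(5, 20) = 590; 540 is not s-gonal.
s = 7: P(7, 15) = 540. ✓
s = 9: P(9, 12) = 474 and P(9, 13) = 559; 540 is not s-gonal.
s = 10: P(10, 12) = 540. ✓
s = 11: P(11, 11) = 506 and P(11, 12) = 606; 540 is not s-gonal.
Hits: s ∈ {7, 10} → 2.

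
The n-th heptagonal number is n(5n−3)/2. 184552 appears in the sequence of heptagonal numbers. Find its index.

272

Set n(5n−3)/2 = 184552, giving 5n² − 3n − 369104 = 0.
The discriminant is 9 + 40·184552 = 7382089, and √7382089 = 2717.
So n = (3 + 2717) / 10 = 2720/10 = 272.
Check: 272·(5·272 − 3)/2 = 184552. ✓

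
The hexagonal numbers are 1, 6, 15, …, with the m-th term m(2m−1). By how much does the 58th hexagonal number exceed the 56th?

454

58·(2·58 − 1) = 6670 and 56·(2·56 − 1) = 6216.
Difference: 6670 − 6216 = 454.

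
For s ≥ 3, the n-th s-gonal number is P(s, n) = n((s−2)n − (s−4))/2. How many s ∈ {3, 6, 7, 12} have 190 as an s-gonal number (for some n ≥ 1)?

s = 3: P(3, 19) = 190. ✓
s = 6: P(6, 10) = 190. ✓
s = 7: P(7, 9) = 189 and P(7, 10) = 235; 190 is not s-gonal.
s = 12: P(12, 6) = 156 and P(12, 7) = 217; 190 is not s-gonal.
Hits: s ∈ {3, 6} → 2.

2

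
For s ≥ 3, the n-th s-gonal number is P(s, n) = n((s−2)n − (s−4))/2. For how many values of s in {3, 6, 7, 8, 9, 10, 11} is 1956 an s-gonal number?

s = 3: P(3, 62) = 1953 and P(3, 63) = 2016; 1956 is not s-gonal.
s = 6: P(6, 31) = 1891 and P(6, 32) = 2016; 1956 is not s-gonal.
s = 7: P(7, 28) = 1918 and P(7, 29) = 2059; 1956 is not s-gonal.
s = 8: P(8, 25) = 1825 and P(8, 26) = 1976; 1956 is not s-gonal.
s = 9: P(9, 24) = 1956. ✓
s = 10: P(10, 22) = 1870 and P(10, 23) = 2047; 1956 is not s-gonal.
s = 11: P(11, 21) = 1911 and P(11, 22) = 2101; 1956 is not s-gonal.
Hits: s ∈ {9} → 1.

1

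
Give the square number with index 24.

24² = 576.

576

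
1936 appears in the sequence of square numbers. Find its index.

We need n² = 1936, so n = √1936 = 44.
Check: 44² = 1936. ✓

44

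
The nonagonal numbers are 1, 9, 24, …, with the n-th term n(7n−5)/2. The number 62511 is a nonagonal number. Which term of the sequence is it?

134

Set n(7n−5)/2 = 62511, giving 7n² − 5n − 125022 = 0.
The discriminant is 25 + 56·62511 = 3500641, and √3500641 = 1871.
So n = (5 + 1871) / 14 = 1876/14 = 134.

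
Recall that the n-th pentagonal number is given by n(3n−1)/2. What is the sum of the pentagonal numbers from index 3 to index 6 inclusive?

120

Σ i(3i−1)/2 = (3Σi² − Σi) / 2 over i = 3..6.
Σi = 21 − 3 = 18 and Σi² = 91 − 5 = 86.
(3·86 − 1·18) / 2 = 240/2 = 120.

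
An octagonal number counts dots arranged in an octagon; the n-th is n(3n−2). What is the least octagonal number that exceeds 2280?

Solve n(3n−2) > 2280 for integer n.
The largest n with value ≤ 2280 is 27 (since 2133 ≤ 2280 < 2296), so the first above is n = 28, value 2296.

2296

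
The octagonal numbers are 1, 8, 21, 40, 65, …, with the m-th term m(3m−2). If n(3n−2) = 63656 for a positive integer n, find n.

146

Set n(3n−2) = 63656, giving 3n² − 2n − 63656 = 0.
The discriminant is 4 + 12·63656 = 763876, and √763876 = 874.
So n = (2 + 874) / 6 = 876/6 = 146.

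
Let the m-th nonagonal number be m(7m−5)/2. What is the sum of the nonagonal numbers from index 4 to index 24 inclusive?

16366

Σ i(7i−5)/2 = (7Σi² − 5Σi) / 2 over i = 4..24.
Σi = 300 − 6 = 294 and Σi² = 4900 − 14 = 4886.
(7·4886 − 5·294) / 2 = 32732/2 = 16366.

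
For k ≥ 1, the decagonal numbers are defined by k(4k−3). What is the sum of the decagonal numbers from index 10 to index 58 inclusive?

260778

Σ i(4i−3) = 4Σi² − 3Σi over i = 10..58.
Σi = 1711 − 45 = 1666 and Σi² = 66729 − 285 = 66444.
4·66444 − 3·1666 = 260778.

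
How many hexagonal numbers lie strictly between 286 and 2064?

The n-th hexagonal number is n(2n−1).
Smallest index with value > 286: n = 13 (giving 325).
Largest index with value < 2064: n = 32 (giving 2016).
Indices 13 through 32: 20 terms.

20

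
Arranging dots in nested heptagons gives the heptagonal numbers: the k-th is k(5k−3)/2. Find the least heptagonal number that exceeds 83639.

84364

Solve n(5n−3)/2 > 83639 for integer n.
The largest n with value ≤ 83639 is 183 (since 83448 ≤ 83639 < 84364), so the first above is n = 184, value 84364.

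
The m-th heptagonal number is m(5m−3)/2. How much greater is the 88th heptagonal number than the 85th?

88·(5·88 − 3)/2 = 19228 and 85·(5·85 − 3)/2 = 17935.
Difference: 19228 − 17935 = 1293.

1293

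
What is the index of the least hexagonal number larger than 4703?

49

Solve n(2n−1) > 4703 for integer n.
The largest n with value ≤ 4703 is 48 (since 4560 ≤ 4703 < 4753), so the first above is n = 49, value 4753.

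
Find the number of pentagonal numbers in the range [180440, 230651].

The n-th pentagonal number is n(3n−1)/2.
Smallest index with value ≥ 180440: n = 347 (giving 180440).
Largest index with value ≤ 230651: n = 392 (giving 230300).
Indices 347 through 392: 46 terms.

46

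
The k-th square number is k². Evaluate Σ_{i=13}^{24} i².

Σ_{i=13}^{24} i² = 4900 − 650 = 4250.

4250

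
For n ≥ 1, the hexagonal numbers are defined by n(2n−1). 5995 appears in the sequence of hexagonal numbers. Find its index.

Set n(2n−1) = 5995, giving 2n² − n − 5995 = 0.
The discriminant is 1 + 8·5995 = 47961, and √47961 = 219.
So n = (1 + 219) / 4 = 220/4 = 55.

55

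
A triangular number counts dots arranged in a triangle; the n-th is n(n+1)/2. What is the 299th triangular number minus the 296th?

299·300/2 = 44850 and 296·297/2 = 43956.
Difference: 44850 − 43956 = 894.

894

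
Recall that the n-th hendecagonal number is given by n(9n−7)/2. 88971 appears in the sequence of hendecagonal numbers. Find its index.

Set n(9n−7)/2 = 88971, giving 9n² − 7n − 177942 = 0.
So n = (7 + 2531) / 18 = 2538/18 = 141.
Check: 141·(9·141 − 7)/2 = 88971. ✓

141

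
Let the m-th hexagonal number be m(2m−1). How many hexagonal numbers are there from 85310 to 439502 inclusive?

263

The n-th hexagonal number is n(2n−1).
Smallest index with value ≥ 85310: n = 207 (giving 85491).
Largest index with value ≤ 439502: n = 469 (giving 439453).
Indices 207 through 469: 263 terms.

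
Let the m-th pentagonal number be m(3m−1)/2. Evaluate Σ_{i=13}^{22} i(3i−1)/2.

Σ i(3i−1)/2 = (3Σi² − Σi) / 2 over i = 13..22.
Σi = 253 − 78 = 175 and Σi² = 3795 − 650 = 3145.
(3·3145 − 1·175) / 2 = 9260/2 = 4630.

4630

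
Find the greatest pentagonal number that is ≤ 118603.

118301

Solve n(3n−1)/2 ≤ 118603 for integer n.
n = 281 gives 118301 ≤ 118603, while n = 282 gives 119145 > 118603; so the answer is 118301.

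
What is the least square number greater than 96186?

96721

Solve n² > 96186 for integer n.
The largest n with value ≤ 96186 is 310 (since 96100 ≤ 96186 < 96721), so the first above is n = 311, value 96721.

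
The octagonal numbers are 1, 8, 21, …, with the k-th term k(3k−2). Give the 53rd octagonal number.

53·(3·53 − 2) = 53·157 = 8321.

8321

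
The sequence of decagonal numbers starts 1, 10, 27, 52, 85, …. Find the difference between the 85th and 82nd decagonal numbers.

85·(4·85 − 3) = 28645 and 82·(4·82 − 3) = 26650.
Difference: 28645 − 26650 = 1995.

1995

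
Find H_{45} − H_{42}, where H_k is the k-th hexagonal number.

45·(2·45 − 1) = 4005 and 42·(2·42 − 1) = 3486.
Difference: 4005 − 3486 = 519.

519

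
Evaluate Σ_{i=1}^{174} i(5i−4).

Σ i(5i−4) = 5Σi² − 4Σi over i = 1..174.
Σi = 15225 and Σi² = 1771175.
5·1771175 − 4·15225 = 8794975.

8794975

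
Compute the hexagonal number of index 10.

The 10th hexagonal number is n(2n−1) with n = 10.
10·(2·10 − 1) = 10·19 = 190.

190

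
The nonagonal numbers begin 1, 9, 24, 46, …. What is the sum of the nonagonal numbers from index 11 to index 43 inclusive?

92444

Σ i(7i−5)/2 = (7Σi² − 5Σi) / 2 over i = 11..43.
Σi = 946 − 55 = 891 and Σi² = 27434 − 385 = 27049.
(7·27049 − 5·891) / 2 = 184888/2 = 92444.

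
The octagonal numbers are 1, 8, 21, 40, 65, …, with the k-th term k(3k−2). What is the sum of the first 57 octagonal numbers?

186789

Σ i(3i−2) = 3Σi² − 2Σi over i = 1..57.
Σi = 1653 and Σi² = 63365.
3·63365 − 2·1653 = 186789.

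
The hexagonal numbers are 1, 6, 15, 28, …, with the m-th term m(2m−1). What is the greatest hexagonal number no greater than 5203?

Solve n(2n−1) ≤ 5203 for integer n.
n = 51 gives 5151 ≤ 5203, while n = 52 gives 5356 > 5203; so the answer is 5151.

5151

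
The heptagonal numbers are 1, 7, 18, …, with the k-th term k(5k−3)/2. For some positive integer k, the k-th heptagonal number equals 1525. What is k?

Set n(5n−3)/2 = 1525, giving 5n² − 3n − 3050 = 0.
The discriminant is 9 + 40·1525 = 61009, and √61009 = 247.
So n = (3 + 247) / 10 = 250/10 = 25.
Check: 25·(5·25 − 3)/2 = 1525. ✓

25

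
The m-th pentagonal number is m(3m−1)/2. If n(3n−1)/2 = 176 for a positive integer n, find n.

11

Set n(3n−1)/2 = 176, giving 3n² − n − 352 = 0.
The discriminant is 1 + 24·176 = 4225, and √4225 = 65.
So n = (1 + 65) / 6 = 66/6 = 11.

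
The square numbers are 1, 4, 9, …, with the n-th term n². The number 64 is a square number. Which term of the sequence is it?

We need n² = 64, so n = √64 = 8.
Check: 8² = 64. ✓

8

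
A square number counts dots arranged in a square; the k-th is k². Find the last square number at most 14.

Solve n² ≤ 14 for integer n.
n = 3 gives 9 ≤ 14, while n = 4 gives 16 > 14; so the answer is 9.

9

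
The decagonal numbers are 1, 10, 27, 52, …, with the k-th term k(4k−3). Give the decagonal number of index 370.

546490

370·(4·370 − 3) = 370·1477 = 546490.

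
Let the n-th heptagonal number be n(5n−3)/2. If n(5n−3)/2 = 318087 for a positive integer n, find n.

357

Set n(5n−3)/2 = 318087, giving 5n² − 3n − 636174 = 0.
The discriminant is 9 + 40·318087 = 12723489, and √12723489 = 3567.
So n = (3 + 3567) / 10 = 3570/10 = 357.
Check: 357·(5·357 − 3)/2 = 318087. ✓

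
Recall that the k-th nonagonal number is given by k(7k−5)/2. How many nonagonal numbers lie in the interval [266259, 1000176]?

258

The n-th nonagonal number is n(7n−5)/2.
Smallest index with value ≥ 266259: n = 277 (giving 267859).
Largest index with value ≤ 1000176: n = 534 (giving 996711).
Indices 277 through 534: 258 terms.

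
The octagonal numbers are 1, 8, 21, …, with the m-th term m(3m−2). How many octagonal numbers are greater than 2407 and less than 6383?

The n-th octagonal number is n(3n−2).
Smallest index with value > 2407: n = 29 (giving 2465).
Largest index with value < 6383: n = 46 (giving 6256).
Indices 29 through 46: 18 terms.

18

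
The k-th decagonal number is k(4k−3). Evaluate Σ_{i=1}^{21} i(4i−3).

12551

Σ i(4i−3) = 4Σi² − 3Σi over i = 1..21.
Σi = 231 and Σi² = 3311.
4·3311 − 3·231 = 12551.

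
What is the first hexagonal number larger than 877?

Solve n(2n−1) > 877 for integer n.
The largest n with value ≤ 877 is 21 (since 861 ≤ 877 < 946), so the first above is n = 22, value 946.

946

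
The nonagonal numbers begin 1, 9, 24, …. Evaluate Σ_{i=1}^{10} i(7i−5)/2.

1210

Σ i(7i−5)/2 = (7Σi² − 5Σi) / 2 over i = 1..10.
Σi = 55 and Σi² = 385.
(7·385 − 5·55) / 2 = 2420/2 = 1210.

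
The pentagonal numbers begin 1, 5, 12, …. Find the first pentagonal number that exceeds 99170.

99717

Solve n(3n−1)/2 > 99170 for integer n.
The largest n with value ≤ 99170 is 257 (since 98945 ≤ 99170 < 99717), so the first above is n = 258, value 99717.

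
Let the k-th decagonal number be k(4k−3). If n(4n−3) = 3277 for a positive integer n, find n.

Set n(4n−3) = 3277, giving 4n² − 3n − 3277 = 0.
The discriminant is 9 + 16·3277 = 52441, and √52441 = 229.
So n = (3 + 229) / 8 = 232/8 = 29.
Check: 29·(4·29 − 3) = 3277. ✓

29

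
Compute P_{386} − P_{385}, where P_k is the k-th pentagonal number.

Consecutive pentagonal numbers differ by 3n − 2: here 3·386 − 2 = 1156.

1156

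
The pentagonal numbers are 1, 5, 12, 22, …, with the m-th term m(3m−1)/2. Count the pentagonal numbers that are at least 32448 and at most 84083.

The n-th pentagonal number is n(3n−1)/2.
Smallest index with value ≥ 32448: n = 148 (giving 32782).
Largest index with value ≤ 84083: n = 236 (giving 83426).
Indices 148 through 236: 89 terms.

89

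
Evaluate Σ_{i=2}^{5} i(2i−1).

94

Σ i(2i−1) = 2Σi² − Σi over i = 2..5.
Σi = 15 − 1 = 14 and Σi² = 55 − 1 = 54.
2·54 − 1·14 = 94.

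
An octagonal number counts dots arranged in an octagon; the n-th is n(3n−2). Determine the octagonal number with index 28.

The 28th octagonal number is n(3n−2) with n = 28.
28·(3·28 − 2) = 28·82 = 2296.

2296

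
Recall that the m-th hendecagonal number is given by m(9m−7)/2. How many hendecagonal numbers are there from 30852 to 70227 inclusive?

42

The n-th hendecagonal number is n(9n−7)/2.
Smallest index with value ≥ 30852: n = 84 (giving 31458).
Largest index with value ≤ 70227: n = 125 (giving 69875).
Indices 84 through 125: 42 terms.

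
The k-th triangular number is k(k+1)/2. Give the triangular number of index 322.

52003

The 322nd triangular number is n(n+1)/2 with n = 322.
322·323/2 = 104006/2 = 52003.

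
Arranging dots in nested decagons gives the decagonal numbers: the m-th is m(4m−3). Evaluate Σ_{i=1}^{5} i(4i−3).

Σ i(4i−3) = 4Σi² − 3Σi over i = 1..5.
Σi = 15 and Σi² = 55.
4·55 − 3·15 = 175.

175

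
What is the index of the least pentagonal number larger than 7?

Solve n(3n−1)/2 > 7 for integer n.
The largest n with value ≤ 7 is 2 (since 5 ≤ 7 < 12), so the first above is n = 3, value 12.

3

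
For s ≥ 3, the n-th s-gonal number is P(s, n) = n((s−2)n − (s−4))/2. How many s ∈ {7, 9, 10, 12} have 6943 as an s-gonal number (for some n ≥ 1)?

1

s = 7: P(7, 53) = 6943. ✓
s = 9: P(9, 44) = 6666 and P(9, 45) = 6975; 6943 is not s-gonal.
s = 10: P(10, 42) = 6930 and P(10, 43) = 7267; 6943 is not s-gonal.
s = 12: P(12, 37) = 6697 and P(12, 38) = 7068; 6943 is not s-gonal.
Hits: s ∈ {7} → 1.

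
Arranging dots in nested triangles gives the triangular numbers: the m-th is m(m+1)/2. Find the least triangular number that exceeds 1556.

1596

Solve n(n+1)/2 > 1556 for integer n.
The largest n with value ≤ 1556 is 55 (since 1540 ≤ 1556 < 1596), so the first above is n = 56, value 1596.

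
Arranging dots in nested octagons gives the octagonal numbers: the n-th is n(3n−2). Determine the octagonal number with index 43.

The 43rd octagonal number is n(3n−2) with n = 43.
43·(3·43 − 2) = 43·127 = 5461.

5461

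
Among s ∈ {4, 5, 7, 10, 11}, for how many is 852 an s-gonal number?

s = 4: P(4, 29) = 841 and P(4, 30) = 900; 852 is not s-gonal.
s = 5: P(5, 24) = 852. ✓
s = 7: P(7, 18) = 783 and P(7, 19) = 874; 852 is not s-gonal.
s = 10: P(10, 14) = 742 and P(10, 15) = 855; 852 is not s-gonal.
s = 11: P(11, 14) = 833 and P(11, 15) = 960; 852 is not s-gonal.
Hits: s ∈ {5} → 1.

1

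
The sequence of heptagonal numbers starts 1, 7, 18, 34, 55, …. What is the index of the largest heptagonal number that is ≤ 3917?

Solve n(5n−3)/2 ≤ 3917 for integer n.
n = 39 gives 3744 ≤ 3917, while n = 40 gives 3940 > 3917; so the answer is index 39.

39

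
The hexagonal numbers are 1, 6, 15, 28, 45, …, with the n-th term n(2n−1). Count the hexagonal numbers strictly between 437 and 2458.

20

The n-th hexagonal number is n(2n−1).
Smallest index with value > 437: n = 16 (giving 496).
Largest index with value < 2458: n = 35 (giving 2415).
Indices 16 through 35: 20 terms.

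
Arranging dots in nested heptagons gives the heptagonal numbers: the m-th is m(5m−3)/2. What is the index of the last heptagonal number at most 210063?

290

Solve n(5n−3)/2 ≤ 210063 for integer n.
n = 290 gives 209815 ≤ 210063, while n = 291 gives 211266 > 210063; so the answer is index 290.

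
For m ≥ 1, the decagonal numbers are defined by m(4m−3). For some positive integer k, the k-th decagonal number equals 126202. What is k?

Set n(4n−3) = 126202, giving 4n² − 3n − 126202 = 0.
The discriminant is 9 + 16·126202 = 2019241, and √2019241 = 1421.
So n = (3 + 1421) / 8 = 1424/8 = 178.

178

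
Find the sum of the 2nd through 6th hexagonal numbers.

160

Σ i(2i−1) = 2Σi² − Σi over i = 2..6.
Σi = 21 − 1 = 20 and Σi² = 91 − 1 = 90.
2·90 − 1·20 = 160.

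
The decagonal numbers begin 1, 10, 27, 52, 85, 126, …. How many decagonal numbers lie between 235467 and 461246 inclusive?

97

The n-th decagonal number is n(4n−3).
Smallest index with value ≥ 235467: n = 243 (giving 235467).
Largest index with value ≤ 461246: n = 339 (giving 458667).
Indices 243 through 339: 97 terms.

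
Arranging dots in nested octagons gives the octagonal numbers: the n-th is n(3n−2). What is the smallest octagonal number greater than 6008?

Solve n(3n−2) > 6008 for integer n.
The largest n with value ≤ 6008 is 45 (since 5985 ≤ 6008 < 6256), so the first above is n = 46, value 6256.

6256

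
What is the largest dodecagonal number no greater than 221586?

Solve n(5n−4) ≤ 221586 for integer n.
n = 210 gives 219660 ≤ 221586, while n = 211 gives 221761 > 221586; so the answer is 219660.

219660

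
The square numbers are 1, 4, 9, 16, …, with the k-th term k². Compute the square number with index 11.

121

The 11th square number is n² with n = 11.
11² = 121.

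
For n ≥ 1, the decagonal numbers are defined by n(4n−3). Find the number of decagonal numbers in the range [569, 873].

The n-th decagonal number is n(4n−3).
Smallest index with value ≥ 569: n = 13 (giving 637).
Largest index with value ≤ 873: n = 15 (giving 855).
Indices 13 through 15: 3 terms.

3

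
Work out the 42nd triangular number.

903

42·43/2 = 1806/2 = 903.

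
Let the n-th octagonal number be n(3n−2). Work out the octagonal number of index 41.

4961

41·(3·41 − 2) = 41·121 = 4961.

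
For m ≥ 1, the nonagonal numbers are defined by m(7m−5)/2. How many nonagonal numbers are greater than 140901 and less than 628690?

The n-th nonagonal number is n(7n−5)/2.
Smallest index with value > 140901: n = 202 (giving 142309).
Largest index with value < 628690: n = 424 (giving 628156).
Indices 202 through 424: 223 terms.

223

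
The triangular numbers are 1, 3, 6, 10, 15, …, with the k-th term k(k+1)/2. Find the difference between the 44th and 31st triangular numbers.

494

44·45/2 = 990 and 31·32/2 = 496.
Difference: 990 − 496 = 494.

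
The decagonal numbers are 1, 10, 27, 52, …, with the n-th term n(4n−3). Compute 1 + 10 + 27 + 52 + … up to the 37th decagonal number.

Σ i(4i−3) = 4Σi² − 3Σi over i = 1..37.
Σi = 703 and Σi² = 17575.
4·17575 − 3·703 = 68191.

68191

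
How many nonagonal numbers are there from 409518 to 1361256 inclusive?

282

The n-th nonagonal number is n(7n−5)/2.
Smallest index with value ≥ 409518: n = 343 (giving 410914).
Largest index with value ≤ 1361256: n = 624 (giving 1361256).
Indices 343 through 624: 282 terms.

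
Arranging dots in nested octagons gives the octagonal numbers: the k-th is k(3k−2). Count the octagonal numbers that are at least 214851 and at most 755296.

235

The n-th octagonal number is n(3n−2).
Smallest index with value ≥ 214851: n = 268 (giving 214936).
Largest index with value ≤ 755296: n = 502 (giving 755008).
Indices 268 through 502: 235 terms.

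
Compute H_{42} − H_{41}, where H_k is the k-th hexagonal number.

Consecutive hexagonal numbers differ by 4n − 3: here 4·42 − 3 = 165.

165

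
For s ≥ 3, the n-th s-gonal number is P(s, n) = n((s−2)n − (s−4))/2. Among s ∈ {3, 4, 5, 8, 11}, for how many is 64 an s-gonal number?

s = 3: P(3, 10) = 55 and P(3, 11) = 66; 64 is not s-gonal.
s = 4: P(4, 8) = 64. ✓
s = 5: P(5, 6) = 51 and P(5, 7) = 70; 64 is not s-gonal.
s = 8: P(8, 4) = 40 and P(8, 5) = 65; 64 is not s-gonal.
s = 11: P(11, 4) = 58 and P(11, 5) = 95; 64 is not s-gonal.
Hits: s ∈ {4} → 1.

1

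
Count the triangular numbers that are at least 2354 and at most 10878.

The n-th triangular number is n(n+1)/2.
Smallest index with value ≥ 2354: n = 69 (giving 2415).
Largest index with value ≤ 10878: n = 147 (giving 10878).
Indices 69 through 147: 79 terms.

79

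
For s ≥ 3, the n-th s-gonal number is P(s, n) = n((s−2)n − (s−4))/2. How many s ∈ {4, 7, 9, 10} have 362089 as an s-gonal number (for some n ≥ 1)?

s = 4: P(4, 601) = 361201 and P(4, 602) = 362404; 362089 is not s-gonal.
s = 7: P(7, 380) = 360430 and P(7, 381) = 362331; 362089 is not s-gonal.
s = 9: P(9, 322) = 362089. ✓
s = 10: P(10, 301) = 361501 and P(10, 302) = 363910; 362089 is not s-gonal.
Hits: s ∈ {9} → 1.

1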